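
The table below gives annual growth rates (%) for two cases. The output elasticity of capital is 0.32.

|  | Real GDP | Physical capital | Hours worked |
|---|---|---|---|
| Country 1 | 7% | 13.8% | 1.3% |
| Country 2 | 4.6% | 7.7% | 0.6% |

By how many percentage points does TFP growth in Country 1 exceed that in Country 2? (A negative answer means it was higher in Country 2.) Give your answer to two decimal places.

Labor's share = 1 − 0.32 = 0.68.
Country 1: TFP = 7 − 4.416 − 0.884 = 1.7%.
Country 2: TFP = 4.6 − 2.464 − 0.408 = 1.728%.
Difference = 1.7 − (1.728) = -0.028 pp.

-0.03 percentage points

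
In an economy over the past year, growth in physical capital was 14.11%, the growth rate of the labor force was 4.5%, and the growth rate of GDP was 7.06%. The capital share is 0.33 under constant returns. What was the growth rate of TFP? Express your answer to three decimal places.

-0.611%

Labor's share = 1 − 0.33 = 0.67.
Physical capital: 0.33 × 14.11 = 4.6563 pp.
The labor force: 0.67 × 4.5 = 3.015 pp.
TFP growth = 7.06 − 7.6713 = -0.6113%.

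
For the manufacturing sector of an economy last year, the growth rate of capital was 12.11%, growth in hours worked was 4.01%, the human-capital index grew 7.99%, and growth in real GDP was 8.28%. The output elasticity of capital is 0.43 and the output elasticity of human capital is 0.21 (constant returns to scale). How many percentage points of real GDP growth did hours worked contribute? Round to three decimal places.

1.444 pp

Labor's share = 1 − 0.43 − 0.21 = 0.36.
Contribution = share × growth = 0.36 × 4.01 = 1.4436 pp.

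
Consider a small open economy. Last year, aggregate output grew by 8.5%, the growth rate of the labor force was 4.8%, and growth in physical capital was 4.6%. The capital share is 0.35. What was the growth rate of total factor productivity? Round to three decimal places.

Total factor productivity grew 3.770%.

Labor's share = 1 − 0.35 = 0.65.
Physical capital: 0.35 × 4.6 = 1.61 pp.
The labor force: 0.65 × 4.8 = 3.12 pp.
TFP growth = 8.5 − 4.73 = 3.77%.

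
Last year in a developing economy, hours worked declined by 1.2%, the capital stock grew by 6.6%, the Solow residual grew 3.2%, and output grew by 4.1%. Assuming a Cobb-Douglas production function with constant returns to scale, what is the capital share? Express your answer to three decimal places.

0.269

gY = gA + α·gK + (1−α)·gL, so gY − gA − gL = α(gK − gL).
4.1 − 3.2 + 1.2 = α × (6.6 − (-1.2)).
2.1 = 7.8 α, so α = 0.26923.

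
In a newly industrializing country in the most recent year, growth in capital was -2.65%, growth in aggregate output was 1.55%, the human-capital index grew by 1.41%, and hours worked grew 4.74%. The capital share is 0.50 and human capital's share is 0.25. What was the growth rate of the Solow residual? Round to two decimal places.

The Solow residual grew 1.34%.

Labor's share = 1 − 0.5 − 0.25 = 0.25.
Capital: 0.5 × (-2.65) = -1.325 pp.
The human-capital index: 0.25 × 1.41 = 0.3525 pp.
Hours worked: 0.25 × 4.74 = 1.185 pp.
TFP growth = 1.55 − 0.2125 = 1.3375%.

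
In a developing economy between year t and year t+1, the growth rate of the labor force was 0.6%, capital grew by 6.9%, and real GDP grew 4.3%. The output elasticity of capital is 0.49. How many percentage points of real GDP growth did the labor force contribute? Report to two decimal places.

Labor's share = 1 − 0.49 = 0.51.
Contribution = share × growth = 0.51 × 0.6 = 0.306 pp.

0.31 pp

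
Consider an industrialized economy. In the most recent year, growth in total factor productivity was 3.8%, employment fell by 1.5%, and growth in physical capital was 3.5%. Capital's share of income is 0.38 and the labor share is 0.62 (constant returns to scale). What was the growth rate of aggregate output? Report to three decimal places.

4.200%

Labor's share = 1 − 0.38 = 0.62.
Physical capital: 0.38 × 3.5 = 1.33 pp.
Employment: 0.62 × (-1.5) = -0.93 pp.
Output growth = 3.8 + 0.4 = 4.2%.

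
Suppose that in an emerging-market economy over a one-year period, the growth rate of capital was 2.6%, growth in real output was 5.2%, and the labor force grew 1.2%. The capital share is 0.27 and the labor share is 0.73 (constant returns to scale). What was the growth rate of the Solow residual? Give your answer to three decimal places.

The Solow residual grew 3.622%.

Labor's share = 1 − 0.27 = 0.73.
Capital: 0.27 × 2.6 = 0.702 pp.
The labor force: 0.73 × 1.2 = 0.876 pp.
TFP growth = 5.2 − 1.578 = 3.622%.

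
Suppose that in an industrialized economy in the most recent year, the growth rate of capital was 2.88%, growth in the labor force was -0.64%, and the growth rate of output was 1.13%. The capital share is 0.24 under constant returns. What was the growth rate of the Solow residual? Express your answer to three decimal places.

The Solow residual grew 0.925%.

Labor's share = 1 − 0.24 = 0.76.
Capital: 0.24 × 2.88 = 0.6912 pp.
The labor force: 0.76 × (-0.64) = -0.4864 pp.
TFP growth = 1.13 − 0.2048 = 0.9252%.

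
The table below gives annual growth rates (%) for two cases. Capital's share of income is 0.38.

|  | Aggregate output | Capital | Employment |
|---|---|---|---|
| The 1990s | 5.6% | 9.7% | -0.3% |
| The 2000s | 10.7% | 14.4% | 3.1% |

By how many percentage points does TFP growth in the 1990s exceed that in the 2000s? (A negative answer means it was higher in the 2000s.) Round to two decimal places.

Labor's share = 1 − 0.38 = 0.62.
The 1990s: TFP = 5.6 − 3.686 + 0.186 = 2.1%.
The 2000s: TFP = 10.7 − 5.472 − 1.922 = 3.306%.
Difference = 2.1 − (3.306) = -1.206 pp.

-1.21 percentage points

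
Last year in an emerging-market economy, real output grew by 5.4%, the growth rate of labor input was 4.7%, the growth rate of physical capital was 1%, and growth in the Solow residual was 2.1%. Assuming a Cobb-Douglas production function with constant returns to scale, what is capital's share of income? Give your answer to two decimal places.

gY = gA + α·gK + (1−α)·gL, so gY − gA − gL = α(gK − gL).
5.4 − 2.1 − 4.7 = α × (1 − 4.7).
-1.4 = -3.7 α, so α = 0.3784.

0.38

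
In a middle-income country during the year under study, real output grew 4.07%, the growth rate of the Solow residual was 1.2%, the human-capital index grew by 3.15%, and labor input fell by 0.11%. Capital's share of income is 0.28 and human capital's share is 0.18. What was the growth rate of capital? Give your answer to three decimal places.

Labor's share = 1 − 0.28 − 0.18 = 0.54.
gY = gA + 0.18×3.15 + 0.54×(-0.11) + 0.28×g.
0.28×g = 4.07 − 1.2 − 0.5076 = 2.3624.
g = 2.3624 / 0.28 = 8.43714%.

Capital growth was 8.437%.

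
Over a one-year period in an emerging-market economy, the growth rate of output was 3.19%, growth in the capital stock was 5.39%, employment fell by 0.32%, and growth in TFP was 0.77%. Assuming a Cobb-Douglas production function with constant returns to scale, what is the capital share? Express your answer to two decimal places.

The capital share is 0.48.

gY = gA + α·gK + (1−α)·gL, so gY − gA − gL = α(gK − gL).
3.19 − 0.77 + 0.32 = α × (5.39 − (-0.32)).
2.74 = 5.71 α, so α = 0.4799.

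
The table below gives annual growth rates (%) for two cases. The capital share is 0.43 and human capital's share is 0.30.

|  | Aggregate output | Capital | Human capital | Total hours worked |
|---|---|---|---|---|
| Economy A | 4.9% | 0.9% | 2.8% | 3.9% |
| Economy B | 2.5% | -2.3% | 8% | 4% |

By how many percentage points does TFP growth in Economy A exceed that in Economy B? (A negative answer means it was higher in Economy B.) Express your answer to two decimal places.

Labor's share = 1 − 0.43 − 0.3 = 0.27.
Economy A: TFP = 4.9 − 0.387 − 0.84 − 1.053 = 2.62%.
Economy B: TFP = 2.5 + 0.989 − 2.4 − 1.08 = 0.009%.
Difference = 2.62 − (0.009) = 2.611 pp.

2.61 percentage points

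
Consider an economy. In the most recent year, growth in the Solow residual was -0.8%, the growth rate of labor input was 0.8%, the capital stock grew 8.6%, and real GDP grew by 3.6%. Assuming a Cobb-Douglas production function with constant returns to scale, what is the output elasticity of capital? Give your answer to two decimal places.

gY = gA + α·gK + (1−α)·gL, so gY − gA − gL = α(gK − gL).
3.6 + 0.8 − 0.8 = α × (8.6 − 0.8).
3.6 = 7.8 α, so α = 0.4615.

The output elasticity of capital is 0.46.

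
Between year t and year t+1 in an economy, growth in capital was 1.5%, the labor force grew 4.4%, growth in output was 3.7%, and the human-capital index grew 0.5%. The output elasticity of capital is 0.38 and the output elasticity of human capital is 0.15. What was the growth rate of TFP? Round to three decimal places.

Labor's share = 1 − 0.38 − 0.15 = 0.47.
Capital: 0.38 × 1.5 = 0.57 pp.
The human-capital index: 0.15 × 0.5 = 0.075 pp.
The labor force: 0.47 × 4.4 = 2.068 pp.
TFP growth = 3.7 − 2.713 = 0.987%.

TFP growth was 0.987%.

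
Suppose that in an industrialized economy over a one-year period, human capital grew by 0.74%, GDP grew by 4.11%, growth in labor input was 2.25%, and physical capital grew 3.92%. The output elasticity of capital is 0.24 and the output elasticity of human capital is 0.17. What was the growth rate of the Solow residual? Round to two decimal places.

Labor's share = 1 − 0.24 − 0.17 = 0.59.
Physical capital: 0.24 × 3.92 = 0.9408 pp.
Human capital: 0.17 × 0.74 = 0.1258 pp.
Labor input: 0.59 × 2.25 = 1.3275 pp.
TFP growth = 4.11 − 2.3941 = 1.7159%.

1.72%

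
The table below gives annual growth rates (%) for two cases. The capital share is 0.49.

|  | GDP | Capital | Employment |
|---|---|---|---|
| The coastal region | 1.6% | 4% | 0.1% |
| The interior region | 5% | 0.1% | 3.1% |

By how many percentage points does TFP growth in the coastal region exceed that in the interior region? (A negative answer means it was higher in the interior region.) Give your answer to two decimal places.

Labor's share = 1 − 0.49 = 0.51.
The coastal region: TFP = 1.6 − 1.96 − 0.051 = -0.411%.
The interior region: TFP = 5 − 0.049 − 1.581 = 3.37%.
Difference = -0.411 − (3.37) = -3.781 pp.

-3.78 percentage points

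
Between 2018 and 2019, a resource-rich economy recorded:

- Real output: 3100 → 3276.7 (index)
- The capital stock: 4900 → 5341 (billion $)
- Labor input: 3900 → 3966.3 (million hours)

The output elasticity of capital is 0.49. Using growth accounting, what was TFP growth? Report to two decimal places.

Real output growth = (3276.7 − 3100) / 3100 = 5.7%.
The capital stock growth = (5341 − 4900) / 4900 = 9%.
Labor input growth = (3966.3 − 3900) / 3900 = 1.7%.
Labor's share = 1 − 0.49 = 0.51.
The capital stock: 0.49 × 9 = 4.41 pp.
Labor input: 0.51 × 1.7 = 0.867 pp.
TFP growth = 5.7 − 5.277 = 0.423%.

TFP grew 0.42%.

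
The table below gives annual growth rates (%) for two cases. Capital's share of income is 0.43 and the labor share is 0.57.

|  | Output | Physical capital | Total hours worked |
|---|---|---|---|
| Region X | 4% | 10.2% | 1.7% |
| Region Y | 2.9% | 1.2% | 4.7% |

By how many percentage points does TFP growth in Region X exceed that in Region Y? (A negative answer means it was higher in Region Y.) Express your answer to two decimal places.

Labor's share = 1 − 0.43 = 0.57.
Region X: TFP = 4 − 4.386 − 0.969 = -1.355%.
Region Y: TFP = 2.9 − 0.516 − 2.679 = -0.295%.
Difference = -1.355 − (-0.295) = -1.06 pp.

-1.06 percentage points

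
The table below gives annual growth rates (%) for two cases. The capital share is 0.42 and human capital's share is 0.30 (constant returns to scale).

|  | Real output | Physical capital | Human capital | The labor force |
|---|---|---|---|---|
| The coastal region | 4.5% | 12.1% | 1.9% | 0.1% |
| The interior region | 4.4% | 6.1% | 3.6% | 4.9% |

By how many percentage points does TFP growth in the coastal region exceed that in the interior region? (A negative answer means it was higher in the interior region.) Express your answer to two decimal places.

Labor's share = 1 − 0.42 − 0.3 = 0.28.
The coastal region: TFP = 4.5 − 5.082 − 0.57 − 0.028 = -1.18%.
The interior region: TFP = 4.4 − 2.562 − 1.08 − 1.372 = -0.614%.
Difference = -1.18 − (-0.614) = -0.566 pp.

-0.57 percentage points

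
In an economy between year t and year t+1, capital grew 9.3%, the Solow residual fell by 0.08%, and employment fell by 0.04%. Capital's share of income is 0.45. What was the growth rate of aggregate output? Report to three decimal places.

Labor's share = 1 − 0.45 = 0.55.
Capital: 0.45 × 9.3 = 4.185 pp.
Employment: 0.55 × (-0.04) = -0.022 pp.
Output growth = -0.08 + 4.163 = 4.083%.

4.083%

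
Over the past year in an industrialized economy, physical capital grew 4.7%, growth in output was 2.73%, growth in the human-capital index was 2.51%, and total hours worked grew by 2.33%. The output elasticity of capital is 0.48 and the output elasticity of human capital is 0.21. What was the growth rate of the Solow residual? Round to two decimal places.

Labor's share = 1 − 0.48 − 0.21 = 0.31.
Physical capital: 0.48 × 4.7 = 2.256 pp.
The human-capital index: 0.21 × 2.51 = 0.5271 pp.
Total hours worked: 0.31 × 2.33 = 0.7223 pp.
TFP growth = 2.73 − 3.5054 = -0.7754%.

-0.78%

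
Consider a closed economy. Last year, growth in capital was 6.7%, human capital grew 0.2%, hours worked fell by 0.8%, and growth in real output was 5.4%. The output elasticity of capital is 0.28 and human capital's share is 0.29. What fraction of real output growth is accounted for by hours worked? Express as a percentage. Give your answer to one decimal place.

Labor's share = 1 − 0.28 − 0.29 = 0.43.
Hours worked contributed 0.43 × (-0.8) = -0.344 pp.
Share of growth = -0.344 / 5.4 × 100 = -6.37%.

Hours worked accounted for -6.4% of growth.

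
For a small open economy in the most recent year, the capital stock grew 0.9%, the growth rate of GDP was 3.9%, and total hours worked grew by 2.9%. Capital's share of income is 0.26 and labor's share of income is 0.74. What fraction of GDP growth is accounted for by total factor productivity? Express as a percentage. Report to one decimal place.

Labor's share = 1 − 0.26 = 0.74.
The capital stock: 0.26 × 0.9 = 0.234 pp.
Total hours worked: 0.74 × 2.9 = 2.146 pp.
TFP growth = 3.9 − 2.38 = 1.52%.
TFP share of growth = 1.52 / 3.9 × 100 = 38.974%.

39.0%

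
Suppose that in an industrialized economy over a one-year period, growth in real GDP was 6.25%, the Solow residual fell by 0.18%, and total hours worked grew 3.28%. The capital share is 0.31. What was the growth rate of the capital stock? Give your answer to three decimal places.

Labor's share = 1 − 0.31 = 0.69.
gY = gA + 0.69×3.28 + 0.31×g.
0.31×g = 6.25 + 0.18 − 2.2632 = 4.1668.
g = 4.1668 / 0.31 = 13.44129%.

The capital stock grew 13.441%.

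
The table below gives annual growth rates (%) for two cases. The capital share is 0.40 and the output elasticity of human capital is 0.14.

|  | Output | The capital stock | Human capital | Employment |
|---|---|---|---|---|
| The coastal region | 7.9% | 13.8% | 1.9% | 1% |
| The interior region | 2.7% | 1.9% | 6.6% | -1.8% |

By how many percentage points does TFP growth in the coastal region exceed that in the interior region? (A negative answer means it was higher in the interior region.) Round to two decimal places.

-0.19 percentage points

Labor's share = 1 − 0.4 − 0.14 = 0.46.
The coastal region: TFP = 7.9 − 5.52 − 0.266 − 0.46 = 1.654%.
The interior region: TFP = 2.7 − 0.76 − 0.924 + 0.828 = 1.844%.
Difference = 1.654 − (1.844) = -0.19 pp.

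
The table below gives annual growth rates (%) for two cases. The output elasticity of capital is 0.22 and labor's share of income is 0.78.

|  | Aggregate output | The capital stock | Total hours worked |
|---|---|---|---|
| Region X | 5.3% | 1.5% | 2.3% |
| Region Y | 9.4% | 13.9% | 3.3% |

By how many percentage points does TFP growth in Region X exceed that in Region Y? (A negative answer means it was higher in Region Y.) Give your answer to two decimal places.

Labor's share = 1 − 0.22 = 0.78.
Region X: TFP = 5.3 − 0.33 − 1.794 = 3.176%.
Region Y: TFP = 9.4 − 3.058 − 2.574 = 3.768%.
Difference = 3.176 − (3.768) = -0.592 pp.

-0.59 percentage points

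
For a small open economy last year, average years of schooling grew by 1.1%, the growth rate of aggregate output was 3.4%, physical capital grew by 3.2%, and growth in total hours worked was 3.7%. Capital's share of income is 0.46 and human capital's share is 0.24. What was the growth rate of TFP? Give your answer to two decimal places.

TFP grew 0.55%.

Labor's share = 1 − 0.46 − 0.24 = 0.3.
Physical capital: 0.46 × 3.2 = 1.472 pp.
Average years of schooling: 0.24 × 1.1 = 0.264 pp.
Total hours worked: 0.3 × 3.7 = 1.11 pp.
TFP growth = 3.4 − 2.846 = 0.554%.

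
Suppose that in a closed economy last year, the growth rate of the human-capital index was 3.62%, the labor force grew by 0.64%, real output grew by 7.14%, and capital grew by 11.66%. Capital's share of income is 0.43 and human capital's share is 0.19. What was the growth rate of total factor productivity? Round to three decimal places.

Labor's share = 1 − 0.43 − 0.19 = 0.38.
Capital: 0.43 × 11.66 = 5.0138 pp.
The human-capital index: 0.19 × 3.62 = 0.6878 pp.
The labor force: 0.38 × 0.64 = 0.2432 pp.
TFP growth = 7.14 − 5.9448 = 1.1952%.

Total factor productivity growth was 1.195%.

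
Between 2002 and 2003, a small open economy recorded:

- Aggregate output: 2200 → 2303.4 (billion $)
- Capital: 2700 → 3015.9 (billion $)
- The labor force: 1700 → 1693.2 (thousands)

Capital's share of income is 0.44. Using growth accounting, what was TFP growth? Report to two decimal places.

Aggregate output growth = (2303.4 − 2200) / 2200 = 4.7%.
Capital growth = (3015.9 − 2700) / 2700 = 11.7%.
The labor force growth = (1693.2 − 1700) / 1700 = -0.4%.
Labor's share = 1 − 0.44 = 0.56.
Capital: 0.44 × 11.7 = 5.148 pp.
The labor force: 0.56 × (-0.4) = -0.224 pp.
TFP growth = 4.7 − 4.924 = -0.224%.

-0.22%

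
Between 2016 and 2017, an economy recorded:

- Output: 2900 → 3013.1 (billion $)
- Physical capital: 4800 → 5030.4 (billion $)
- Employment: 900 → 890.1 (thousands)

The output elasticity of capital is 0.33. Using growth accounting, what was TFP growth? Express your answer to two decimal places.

TFP grew 3.05%.

Output growth = (3013.1 − 2900) / 2900 = 3.9%.
Physical capital growth = (5030.4 − 4800) / 4800 = 4.8%.
Employment growth = (890.1 − 900) / 900 = -1.1%.
Labor's share = 1 − 0.33 = 0.67.
Physical capital: 0.33 × 4.8 = 1.584 pp.
Employment: 0.67 × (-1.1) = -0.737 pp.
TFP growth = 3.9 − 0.847 = 3.053%.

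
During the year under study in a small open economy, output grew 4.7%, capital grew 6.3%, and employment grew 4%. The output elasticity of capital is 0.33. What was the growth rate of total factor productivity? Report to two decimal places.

-0.06%

Labor's share = 1 − 0.33 = 0.67.
Capital: 0.33 × 6.3 = 2.079 pp.
Employment: 0.67 × 4 = 2.68 pp.
TFP growth = 4.7 − 4.759 = -0.059%.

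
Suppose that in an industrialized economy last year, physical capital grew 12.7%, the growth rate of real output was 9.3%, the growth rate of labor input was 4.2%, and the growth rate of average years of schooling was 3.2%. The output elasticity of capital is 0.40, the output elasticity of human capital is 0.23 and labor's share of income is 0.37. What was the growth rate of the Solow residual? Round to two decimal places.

The Solow residual growth was 1.93%.

Labor's share = 1 − 0.4 − 0.23 = 0.37.
Physical capital: 0.4 × 12.7 = 5.08 pp.
Average years of schooling: 0.23 × 3.2 = 0.736 pp.
Labor input: 0.37 × 4.2 = 1.554 pp.
TFP growth = 9.3 − 7.37 = 1.93%.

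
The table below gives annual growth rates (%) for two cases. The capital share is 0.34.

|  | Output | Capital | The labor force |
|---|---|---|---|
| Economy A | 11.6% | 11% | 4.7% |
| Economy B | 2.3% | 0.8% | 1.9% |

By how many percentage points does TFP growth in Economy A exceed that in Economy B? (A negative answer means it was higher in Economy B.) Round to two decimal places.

Labor's share = 1 − 0.34 = 0.66.
Economy A: TFP = 11.6 − 3.74 − 3.102 = 4.758%.
Economy B: TFP = 2.3 − 0.272 − 1.254 = 0.774%.
Difference = 4.758 − (0.774) = 3.984 pp.

3.98 percentage points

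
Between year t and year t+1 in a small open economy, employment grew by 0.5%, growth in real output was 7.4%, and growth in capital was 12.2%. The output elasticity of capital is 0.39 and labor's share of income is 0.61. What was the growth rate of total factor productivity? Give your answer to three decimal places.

Labor's share = 1 − 0.39 = 0.61.
Capital: 0.39 × 12.2 = 4.758 pp.
Employment: 0.61 × 0.5 = 0.305 pp.
TFP growth = 7.4 − 5.063 = 2.337%.

Total factor productivity grew 2.337%.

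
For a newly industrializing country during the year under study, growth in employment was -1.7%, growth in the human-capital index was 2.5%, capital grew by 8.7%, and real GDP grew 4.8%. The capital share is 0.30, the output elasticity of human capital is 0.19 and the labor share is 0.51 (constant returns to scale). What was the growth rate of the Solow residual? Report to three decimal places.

Labor's share = 1 − 0.3 − 0.19 = 0.51.
Capital: 0.3 × 8.7 = 2.61 pp.
The human-capital index: 0.19 × 2.5 = 0.475 pp.
Employment: 0.51 × (-1.7) = -0.867 pp.
TFP growth = 4.8 − 2.218 = 2.582%.

2.582%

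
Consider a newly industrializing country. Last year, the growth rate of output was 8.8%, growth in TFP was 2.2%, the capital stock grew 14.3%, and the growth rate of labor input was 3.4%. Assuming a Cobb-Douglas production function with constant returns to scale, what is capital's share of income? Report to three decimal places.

Capital's share of income is 0.294.

gY = gA + α·gK + (1−α)·gL, so gY − gA − gL = α(gK − gL).
8.8 − 2.2 − 3.4 = α × (14.3 − 3.4).
3.2 = 10.9 α, so α = 0.29358.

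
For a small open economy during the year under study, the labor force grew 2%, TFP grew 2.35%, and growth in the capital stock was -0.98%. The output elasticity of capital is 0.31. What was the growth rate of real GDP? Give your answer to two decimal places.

Labor's share = 1 − 0.31 = 0.69.
The capital stock: 0.31 × (-0.98) = -0.3038 pp.
The labor force: 0.69 × 2 = 1.38 pp.
Output growth = 2.35 + 1.0762 = 3.4262%.

3.43%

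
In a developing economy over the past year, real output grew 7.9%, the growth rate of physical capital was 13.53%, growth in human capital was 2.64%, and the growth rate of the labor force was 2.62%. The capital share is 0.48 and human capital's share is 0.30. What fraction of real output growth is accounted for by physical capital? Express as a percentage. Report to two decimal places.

Physical capital accounted for 82.21% of growth.

Physical capital contributed 0.48 × 13.53 = 6.4944 pp.
Share of growth = 6.4944 / 7.9 × 100 = 82.2076%.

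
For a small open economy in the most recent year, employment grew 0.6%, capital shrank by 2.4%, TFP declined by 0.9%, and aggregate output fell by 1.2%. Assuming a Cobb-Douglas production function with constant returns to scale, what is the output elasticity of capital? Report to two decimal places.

gY = gA + α·gK + (1−α)·gL, so gY − gA − gL = α(gK − gL).
-1.2 + 0.9 − 0.6 = α × (-2.4 − 0.6).
-0.9 = -3 α, so α = 0.3.

0.30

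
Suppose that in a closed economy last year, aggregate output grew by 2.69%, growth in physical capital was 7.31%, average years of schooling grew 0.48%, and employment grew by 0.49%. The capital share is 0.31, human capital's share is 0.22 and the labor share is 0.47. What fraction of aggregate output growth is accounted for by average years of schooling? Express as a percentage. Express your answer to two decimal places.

3.93%

Average years of schooling contributed 0.22 × 0.48 = 0.1056 pp.
Share of growth = 0.1056 / 2.69 × 100 = 3.9257%.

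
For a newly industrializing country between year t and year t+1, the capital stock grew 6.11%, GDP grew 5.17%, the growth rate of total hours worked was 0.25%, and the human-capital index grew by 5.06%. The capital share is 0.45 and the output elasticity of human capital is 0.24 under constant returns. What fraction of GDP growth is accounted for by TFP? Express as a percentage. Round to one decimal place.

Labor's share = 1 − 0.45 − 0.24 = 0.31.
The capital stock: 0.45 × 6.11 = 2.7495 pp.
The human-capital index: 0.24 × 5.06 = 1.2144 pp.
Total hours worked: 0.31 × 0.25 = 0.0775 pp.
TFP growth = 5.17 − 4.0414 = 1.1286%.
TFP share of growth = 1.1286 / 5.17 × 100 = 21.83%.

21.8%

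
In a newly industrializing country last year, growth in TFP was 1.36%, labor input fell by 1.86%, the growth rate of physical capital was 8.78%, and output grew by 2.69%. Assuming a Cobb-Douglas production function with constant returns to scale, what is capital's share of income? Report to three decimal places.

0.300

gY = gA + α·gK + (1−α)·gL, so gY − gA − gL = α(gK − gL).
2.69 − 1.36 + 1.86 = α × (8.78 − (-1.86)).
3.19 = 10.64 α, so α = 0.29981.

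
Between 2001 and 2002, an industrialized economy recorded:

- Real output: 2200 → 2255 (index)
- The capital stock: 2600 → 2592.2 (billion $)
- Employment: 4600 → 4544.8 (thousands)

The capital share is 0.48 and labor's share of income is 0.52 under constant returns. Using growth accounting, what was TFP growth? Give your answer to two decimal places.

TFP grew 3.27%.

Real output growth = (2255 − 2200) / 2200 = 2.5%.
The capital stock growth = (2592.2 − 2600) / 2600 = -0.3%.
Employment growth = (4544.8 − 4600) / 4600 = -1.2%.
Labor's share = 1 − 0.48 = 0.52.
The capital stock: 0.48 × (-0.3) = -0.144 pp.
Employment: 0.52 × (-1.2) = -0.624 pp.
TFP growth = 2.5 + 0.768 = 3.268%.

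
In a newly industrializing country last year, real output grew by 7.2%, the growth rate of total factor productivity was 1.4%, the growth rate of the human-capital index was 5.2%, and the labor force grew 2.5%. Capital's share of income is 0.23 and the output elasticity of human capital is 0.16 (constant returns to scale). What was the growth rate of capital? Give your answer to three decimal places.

14.970%

Labor's share = 1 − 0.23 − 0.16 = 0.61.
gY = gA + 0.16×5.2 + 0.61×2.5 + 0.23×g.
0.23×g = 7.2 − 1.4 − 2.357 = 3.443.
g = 3.443 / 0.23 = 14.96957%.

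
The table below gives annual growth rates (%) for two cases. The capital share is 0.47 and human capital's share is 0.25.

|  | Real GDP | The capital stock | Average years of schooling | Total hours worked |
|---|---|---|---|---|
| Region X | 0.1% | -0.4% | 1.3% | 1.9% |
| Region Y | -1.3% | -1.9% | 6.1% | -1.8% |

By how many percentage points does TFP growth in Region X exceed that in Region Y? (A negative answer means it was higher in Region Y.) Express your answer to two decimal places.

0.86 percentage points

Labor's share = 1 − 0.47 − 0.25 = 0.28.
Region X: TFP = 0.1 + 0.188 − 0.325 − 0.532 = -0.569%.
Region Y: TFP = -1.3 + 0.893 − 1.525 + 0.504 = -1.428%.
Difference = -0.569 − (-1.428) = 0.859 pp.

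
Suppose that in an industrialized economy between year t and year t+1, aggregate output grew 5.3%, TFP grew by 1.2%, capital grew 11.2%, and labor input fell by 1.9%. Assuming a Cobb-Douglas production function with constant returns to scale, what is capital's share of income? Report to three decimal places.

gY = gA + α·gK + (1−α)·gL, so gY − gA − gL = α(gK − gL).
5.3 − 1.2 + 1.9 = α × (11.2 − (-1.9)).
6 = 13.1 α, so α = 0.45802.

Capital's share of income is 0.458.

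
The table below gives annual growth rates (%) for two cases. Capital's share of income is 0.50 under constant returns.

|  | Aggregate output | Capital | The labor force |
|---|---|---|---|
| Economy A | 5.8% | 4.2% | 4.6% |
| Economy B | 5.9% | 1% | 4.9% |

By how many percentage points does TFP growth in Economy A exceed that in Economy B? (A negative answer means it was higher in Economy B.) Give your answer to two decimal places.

Labor's share = 1 − 0.5 = 0.5.
Economy A: TFP = 5.8 − 2.1 − 2.3 = 1.4%.
Economy B: TFP = 5.9 − 0.5 − 2.45 = 2.95%.
Difference = 1.4 − (2.95) = -1.55 pp.

-1.55 percentage points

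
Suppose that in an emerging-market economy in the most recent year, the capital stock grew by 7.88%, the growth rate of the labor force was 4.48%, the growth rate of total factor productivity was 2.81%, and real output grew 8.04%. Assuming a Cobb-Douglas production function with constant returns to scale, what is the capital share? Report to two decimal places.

gY = gA + α·gK + (1−α)·gL, so gY − gA − gL = α(gK − gL).
8.04 − 2.81 − 4.48 = α × (7.88 − 4.48).
0.75 = 3.4 α, so α = 0.2206.

0.22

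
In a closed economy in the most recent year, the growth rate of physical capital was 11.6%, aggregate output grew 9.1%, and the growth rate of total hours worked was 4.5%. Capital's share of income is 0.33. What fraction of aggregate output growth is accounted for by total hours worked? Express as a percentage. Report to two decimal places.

Labor's share = 1 − 0.33 = 0.67.
Total hours worked contributed 0.67 × 4.5 = 3.015 pp.
Share of growth = 3.015 / 9.1 × 100 = 33.1319%.

Total hours worked accounted for 33.13% of growth.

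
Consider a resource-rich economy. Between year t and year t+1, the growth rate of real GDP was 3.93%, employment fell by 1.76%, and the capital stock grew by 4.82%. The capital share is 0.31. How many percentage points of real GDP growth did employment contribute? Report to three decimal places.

Labor's share = 1 − 0.31 = 0.69.
Contribution = share × growth = 0.69 × (-1.76) = -1.2144 pp.

-1.214 percentage points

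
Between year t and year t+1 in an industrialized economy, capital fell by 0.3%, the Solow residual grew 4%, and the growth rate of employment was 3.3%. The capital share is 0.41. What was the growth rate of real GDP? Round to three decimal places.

5.824%

Labor's share = 1 − 0.41 = 0.59.
Capital: 0.41 × (-0.3) = -0.123 pp.
Employment: 0.59 × 3.3 = 1.947 pp.
Output growth = 4 + 1.824 = 5.824%.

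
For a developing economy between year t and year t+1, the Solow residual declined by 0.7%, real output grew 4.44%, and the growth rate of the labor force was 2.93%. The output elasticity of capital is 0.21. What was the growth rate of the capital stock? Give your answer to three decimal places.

13.454%

Labor's share = 1 − 0.21 = 0.79.
gY = gA + 0.79×2.93 + 0.21×g.
0.21×g = 4.44 + 0.7 − 2.3147 = 2.8253.
g = 2.8253 / 0.21 = 13.45381%.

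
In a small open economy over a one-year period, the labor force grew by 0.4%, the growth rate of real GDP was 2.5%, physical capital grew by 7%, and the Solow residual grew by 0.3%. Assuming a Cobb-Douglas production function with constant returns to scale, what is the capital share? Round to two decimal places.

gY = gA + α·gK + (1−α)·gL, so gY − gA − gL = α(gK − gL).
2.5 − 0.3 − 0.4 = α × (7 − 0.4).
1.8 = 6.6 α, so α = 0.2727.

The capital share is 0.27.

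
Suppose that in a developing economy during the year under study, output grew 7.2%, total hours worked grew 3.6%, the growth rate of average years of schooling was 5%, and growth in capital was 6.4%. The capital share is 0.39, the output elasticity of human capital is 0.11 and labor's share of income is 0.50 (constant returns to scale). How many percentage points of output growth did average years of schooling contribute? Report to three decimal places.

0.550 percentage points

Contribution = share × growth = 0.11 × 5 = 0.55 pp.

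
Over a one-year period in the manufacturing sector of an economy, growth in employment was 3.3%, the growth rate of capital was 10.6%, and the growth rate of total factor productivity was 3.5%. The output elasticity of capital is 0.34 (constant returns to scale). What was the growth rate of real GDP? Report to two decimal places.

Labor's share = 1 − 0.34 = 0.66.
Capital: 0.34 × 10.6 = 3.604 pp.
Employment: 0.66 × 3.3 = 2.178 pp.
Output growth = 3.5 + 5.782 = 9.282%.

Real GDP grew 9.28%.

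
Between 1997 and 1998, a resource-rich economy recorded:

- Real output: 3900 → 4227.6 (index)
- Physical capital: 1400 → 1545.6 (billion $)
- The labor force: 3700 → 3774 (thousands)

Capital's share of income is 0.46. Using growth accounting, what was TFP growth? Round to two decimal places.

Real output growth = (4227.6 − 3900) / 3900 = 8.4%.
Physical capital growth = (1545.6 − 1400) / 1400 = 10.4%.
The labor force growth = (3774 − 3700) / 3700 = 2%.
Labor's share = 1 − 0.46 = 0.54.
Physical capital: 0.46 × 10.4 = 4.784 pp.
The labor force: 0.54 × 2 = 1.08 pp.
TFP growth = 8.4 − 5.864 = 2.536%.

TFP growth was 2.54%.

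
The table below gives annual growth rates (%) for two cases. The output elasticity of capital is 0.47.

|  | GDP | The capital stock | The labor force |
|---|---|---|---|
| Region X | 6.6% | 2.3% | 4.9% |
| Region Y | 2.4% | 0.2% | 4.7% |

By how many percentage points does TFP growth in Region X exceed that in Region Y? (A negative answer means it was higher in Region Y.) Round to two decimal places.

3.11 percentage points

Labor's share = 1 − 0.47 = 0.53.
Region X: TFP = 6.6 − 1.081 − 2.597 = 2.922%.
Region Y: TFP = 2.4 − 0.094 − 2.491 = -0.185%.
Difference = 2.922 − (-0.185) = 3.107 pp.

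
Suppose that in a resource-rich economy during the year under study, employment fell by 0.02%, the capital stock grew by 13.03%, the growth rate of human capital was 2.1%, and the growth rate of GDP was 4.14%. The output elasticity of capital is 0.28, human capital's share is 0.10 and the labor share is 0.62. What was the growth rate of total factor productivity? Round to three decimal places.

Total factor productivity growth was 0.294%.

Labor's share = 1 − 0.28 − 0.1 = 0.62.
The capital stock: 0.28 × 13.03 = 3.6484 pp.
Human capital: 0.1 × 2.1 = 0.21 pp.
Employment: 0.62 × (-0.02) = -0.0124 pp.
TFP growth = 4.14 − 3.846 = 0.294%.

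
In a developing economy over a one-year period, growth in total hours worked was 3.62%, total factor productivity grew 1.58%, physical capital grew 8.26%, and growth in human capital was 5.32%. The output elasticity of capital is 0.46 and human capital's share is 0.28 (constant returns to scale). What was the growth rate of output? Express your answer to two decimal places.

Labor's share = 1 − 0.46 − 0.28 = 0.26.
Physical capital: 0.46 × 8.26 = 3.7996 pp.
Human capital: 0.28 × 5.32 = 1.4896 pp.
Total hours worked: 0.26 × 3.62 = 0.9412 pp.
Output growth = 1.58 + 6.2304 = 7.8104%.

Output growth was 7.81%.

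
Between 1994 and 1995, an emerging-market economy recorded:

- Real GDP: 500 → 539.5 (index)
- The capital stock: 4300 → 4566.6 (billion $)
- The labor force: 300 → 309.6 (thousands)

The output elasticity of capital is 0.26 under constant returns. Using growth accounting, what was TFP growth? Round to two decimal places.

Real GDP growth = (539.5 − 500) / 500 = 7.9%.
The capital stock growth = (4566.6 − 4300) / 4300 = 6.2%.
The labor force growth = (309.6 − 300) / 300 = 3.2%.
Labor's share = 1 − 0.26 = 0.74.
The capital stock: 0.26 × 6.2 = 1.612 pp.
The labor force: 0.74 × 3.2 = 2.368 pp.
TFP growth = 7.9 − 3.98 = 3.92%.

TFP growth was 3.92%.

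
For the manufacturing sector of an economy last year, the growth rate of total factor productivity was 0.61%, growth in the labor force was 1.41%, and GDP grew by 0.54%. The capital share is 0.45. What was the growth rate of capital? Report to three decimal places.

Labor's share = 1 − 0.45 = 0.55.
gY = gA + 0.55×1.41 + 0.45×g.
0.45×g = 0.54 − 0.61 − 0.7755 = -0.8455.
g = -0.8455 / 0.45 = -1.87889%.

-1.879%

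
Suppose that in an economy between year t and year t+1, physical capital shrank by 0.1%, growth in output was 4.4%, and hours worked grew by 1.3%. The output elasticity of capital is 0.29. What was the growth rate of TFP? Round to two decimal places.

3.51%

Labor's share = 1 − 0.29 = 0.71.
Physical capital: 0.29 × (-0.1) = -0.029 pp.
Hours worked: 0.71 × 1.3 = 0.923 pp.
TFP growth = 4.4 − 0.894 = 3.506%.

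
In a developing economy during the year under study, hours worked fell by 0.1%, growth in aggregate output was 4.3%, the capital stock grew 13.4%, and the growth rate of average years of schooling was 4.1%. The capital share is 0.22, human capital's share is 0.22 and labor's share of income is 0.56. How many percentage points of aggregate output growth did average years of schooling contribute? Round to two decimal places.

0.90 percentage points

Contribution = share × growth = 0.22 × 4.1 = 0.902 pp.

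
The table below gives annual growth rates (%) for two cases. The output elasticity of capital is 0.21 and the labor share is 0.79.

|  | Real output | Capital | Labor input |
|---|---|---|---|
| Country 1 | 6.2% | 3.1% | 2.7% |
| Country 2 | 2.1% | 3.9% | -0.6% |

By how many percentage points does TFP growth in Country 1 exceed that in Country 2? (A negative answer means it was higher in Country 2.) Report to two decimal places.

Labor's share = 1 − 0.21 = 0.79.
Country 1: TFP = 6.2 − 0.651 − 2.133 = 3.416%.
Country 2: TFP = 2.1 − 0.819 + 0.474 = 1.755%.
Difference = 3.416 − (1.755) = 1.661 pp.

1.66 percentage points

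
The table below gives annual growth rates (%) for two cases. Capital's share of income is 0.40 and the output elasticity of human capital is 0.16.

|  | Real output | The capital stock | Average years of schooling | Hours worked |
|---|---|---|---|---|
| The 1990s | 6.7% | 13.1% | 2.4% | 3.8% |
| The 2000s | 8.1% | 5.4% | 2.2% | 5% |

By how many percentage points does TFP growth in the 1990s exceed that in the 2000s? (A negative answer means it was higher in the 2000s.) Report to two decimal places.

-3.98 percentage points

Labor's share = 1 − 0.4 − 0.16 = 0.44.
The 1990s: TFP = 6.7 − 5.24 − 0.384 − 1.672 = -0.596%.
The 2000s: TFP = 8.1 − 2.16 − 0.352 − 2.2 = 3.388%.
Difference = -0.596 − (3.388) = -3.984 pp.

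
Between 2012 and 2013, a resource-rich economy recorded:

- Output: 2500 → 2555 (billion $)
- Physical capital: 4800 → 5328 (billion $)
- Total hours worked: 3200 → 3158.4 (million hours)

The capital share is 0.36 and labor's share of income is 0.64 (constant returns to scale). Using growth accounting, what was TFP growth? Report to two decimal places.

-0.93%

Output growth = (2555 − 2500) / 2500 = 2.2%.
Physical capital growth = (5328 − 4800) / 4800 = 11%.
Total hours worked growth = (3158.4 − 3200) / 3200 = -1.3%.
Labor's share = 1 − 0.36 = 0.64.
Physical capital: 0.36 × 11 = 3.96 pp.
Total hours worked: 0.64 × (-1.3) = -0.832 pp.
TFP growth = 2.2 − 3.128 = -0.928%.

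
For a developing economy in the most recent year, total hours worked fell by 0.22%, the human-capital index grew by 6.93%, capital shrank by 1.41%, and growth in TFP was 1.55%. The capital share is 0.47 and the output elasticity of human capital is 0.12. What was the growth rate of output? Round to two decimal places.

Labor's share = 1 − 0.47 − 0.12 = 0.41.
Capital: 0.47 × (-1.41) = -0.6627 pp.
The human-capital index: 0.12 × 6.93 = 0.8316 pp.
Total hours worked: 0.41 × (-0.22) = -0.0902 pp.
Output growth = 1.55 + 0.0787 = 1.6287%.

1.63%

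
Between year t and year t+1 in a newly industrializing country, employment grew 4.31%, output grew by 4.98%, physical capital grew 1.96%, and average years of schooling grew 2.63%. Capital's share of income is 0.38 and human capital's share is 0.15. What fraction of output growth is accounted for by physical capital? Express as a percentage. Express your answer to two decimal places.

Physical capital contributed 0.38 × 1.96 = 0.7448 pp.
Share of growth = 0.7448 / 4.98 × 100 = 14.9558%.

14.96%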